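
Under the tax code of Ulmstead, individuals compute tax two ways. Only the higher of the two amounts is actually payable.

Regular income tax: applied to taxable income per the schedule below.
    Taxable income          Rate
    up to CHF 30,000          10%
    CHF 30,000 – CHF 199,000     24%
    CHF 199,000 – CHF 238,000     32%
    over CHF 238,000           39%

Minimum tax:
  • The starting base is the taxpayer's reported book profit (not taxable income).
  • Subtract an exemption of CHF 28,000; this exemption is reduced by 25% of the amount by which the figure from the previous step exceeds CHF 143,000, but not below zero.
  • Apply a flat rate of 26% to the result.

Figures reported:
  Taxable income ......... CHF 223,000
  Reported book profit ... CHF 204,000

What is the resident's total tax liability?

CHF 51,240

Minimum tax:
  Base (reported book profit): CHF 204,000
  Exemption: CHF 28,000 − 25% × (CHF 204,000 − CHF 143,000) = CHF 28,000 − CHF 15,250 = CHF 12,750
  Base: CHF 204,000 − CHF 12,750 = CHF 191,250
  CHF 191,250 × 26% = CHF 49,725

Regular income tax:
  CHF 30,000 × 10% = CHF 3,000
  CHF 169,000 × 24% = CHF 40,560
  CHF 24,000 × 32% = CHF 7,680
  → CHF 51,240

CHF 51,240 > CHF 49,725, so the regular income tax governs.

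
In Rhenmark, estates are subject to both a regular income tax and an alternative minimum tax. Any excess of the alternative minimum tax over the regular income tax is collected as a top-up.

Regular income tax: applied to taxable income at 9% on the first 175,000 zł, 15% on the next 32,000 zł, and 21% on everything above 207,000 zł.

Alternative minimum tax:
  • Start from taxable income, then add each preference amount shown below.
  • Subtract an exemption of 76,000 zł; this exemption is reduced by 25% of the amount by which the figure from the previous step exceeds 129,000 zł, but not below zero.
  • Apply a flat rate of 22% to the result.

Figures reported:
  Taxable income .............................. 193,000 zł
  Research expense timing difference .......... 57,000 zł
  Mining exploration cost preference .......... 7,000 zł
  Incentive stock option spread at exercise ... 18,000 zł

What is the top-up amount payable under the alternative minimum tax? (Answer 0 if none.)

Alternative minimum tax:
  Adjusted income: 193,000 zł + 57,000 zł + 7,000 zł + 18,000 zł = 275,000 zł
  Exemption: 76,000 zł − 25% × (275,000 zł − 129,000 zł) = 76,000 zł − 36,500 zł = 39,500 zł
  Base: 275,000 zł − 39,500 zł = 235,500 zł
  235,500 zł × 22% = 51,810 zł

Regular income tax:
  175,000 zł × 9% = 15,750 zł
  18,000 zł × 15% = 2,700 zł
  → 18,450 zł

Excess of alternative minimum tax over regular income tax: 51,810 zł − 18,450 zł = 33,360 zł.

33,360 zł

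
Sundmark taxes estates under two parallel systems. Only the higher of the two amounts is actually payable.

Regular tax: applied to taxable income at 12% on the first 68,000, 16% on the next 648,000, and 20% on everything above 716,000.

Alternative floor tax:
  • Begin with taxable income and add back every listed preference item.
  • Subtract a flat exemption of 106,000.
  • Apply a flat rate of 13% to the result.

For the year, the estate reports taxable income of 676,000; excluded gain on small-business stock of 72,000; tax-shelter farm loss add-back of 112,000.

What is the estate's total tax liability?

Alternative floor tax:
  Adjusted income: 676,000 + 72,000 + 112,000 = 860,000
  Less exemption 106,000 → base 754,000
  754,000 × 13% = 98,020

Regular tax:
  68,000 × 12% = 8,160
  608,000 × 16% = 97,280
  → 105,440

105,440 > 98,020, so the regular tax governs.

105,440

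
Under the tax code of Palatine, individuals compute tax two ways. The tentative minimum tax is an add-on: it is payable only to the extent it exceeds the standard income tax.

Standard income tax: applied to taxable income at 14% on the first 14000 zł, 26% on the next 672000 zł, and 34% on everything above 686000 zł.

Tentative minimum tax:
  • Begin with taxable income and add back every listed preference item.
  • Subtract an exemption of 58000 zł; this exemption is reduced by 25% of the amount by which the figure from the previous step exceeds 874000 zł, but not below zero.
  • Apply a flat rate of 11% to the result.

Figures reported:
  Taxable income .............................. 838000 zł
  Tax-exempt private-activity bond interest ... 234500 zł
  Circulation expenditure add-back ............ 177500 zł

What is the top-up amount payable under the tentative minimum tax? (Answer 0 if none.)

Tentative minimum tax:
  Adjusted income: 838000 zł + 234500 zł + 177500 zł = 1250000 zł
  Exemption: 25% × (1250000 zł − 874000 zł) = 94000 zł ≥ 58000 zł, so the exemption is fully phased out
  Base: 1250000 zł − 0 zł = 1250000 zł
  1250000 zł × 11% = 137500 zł

Standard income tax:
  14000 zł × 14% = 1960 zł
  672000 zł × 26% = 174720 zł
  152000 zł × 34% = 51680 zł
  → 228360 zł

137500 zł ≤ 228360 zł, so no add-on is due.

0 zł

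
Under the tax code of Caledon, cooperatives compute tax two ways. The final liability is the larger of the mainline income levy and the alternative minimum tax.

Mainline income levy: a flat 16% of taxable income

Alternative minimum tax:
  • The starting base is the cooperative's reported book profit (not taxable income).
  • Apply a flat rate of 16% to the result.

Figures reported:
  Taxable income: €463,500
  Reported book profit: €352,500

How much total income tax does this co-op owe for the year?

Mainline income levy:
  €463,500 × 16% = €74,160

Alternative minimum tax:
  Base (reported book profit): €352,500
  €352,500 × 16% = €56,400

€74,160 > €56,400, so the mainline income levy governs.

€74,160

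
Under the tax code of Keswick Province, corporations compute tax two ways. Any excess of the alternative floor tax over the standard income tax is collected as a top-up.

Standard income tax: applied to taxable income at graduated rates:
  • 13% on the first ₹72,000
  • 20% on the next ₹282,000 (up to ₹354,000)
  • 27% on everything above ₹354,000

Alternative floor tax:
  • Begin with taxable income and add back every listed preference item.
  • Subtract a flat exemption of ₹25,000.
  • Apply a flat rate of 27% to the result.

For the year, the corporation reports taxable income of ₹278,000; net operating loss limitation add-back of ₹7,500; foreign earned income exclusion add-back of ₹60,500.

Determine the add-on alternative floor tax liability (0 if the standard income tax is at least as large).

Alternative floor tax:
  Adjusted income: ₹278,000 + ₹7,500 + ₹60,500 = ₹346,000
  Less exemption ₹25,000 → base ₹321,000
  ₹321,000 × 27% = ₹86,670

Standard income tax:
  ₹72,000 × 13% = ₹9,360
  ₹206,000 × 20% = ₹41,200
  → ₹50,560

Excess of alternative floor tax over standard income tax: ₹86,670 − ₹50,560 = ₹36,110.

₹36,110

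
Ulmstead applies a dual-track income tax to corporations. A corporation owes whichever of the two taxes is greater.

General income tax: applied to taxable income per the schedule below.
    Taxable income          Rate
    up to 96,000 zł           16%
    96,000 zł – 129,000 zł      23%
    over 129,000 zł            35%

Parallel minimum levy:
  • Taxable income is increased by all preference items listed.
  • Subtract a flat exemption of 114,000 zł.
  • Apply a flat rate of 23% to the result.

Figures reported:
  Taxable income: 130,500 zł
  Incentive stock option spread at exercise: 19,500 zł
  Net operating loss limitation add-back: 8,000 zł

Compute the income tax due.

23,475 zł

Parallel minimum levy:
  Adjusted income: 130,500 zł + 19,500 zł + 8,000 zł = 158,000 zł
  Less exemption 114,000 zł → base 44,000 zł
  44,000 zł × 23% = 10,120 zł

General income tax:
  96,000 zł × 16% = 15,360 zł
  33,000 zł × 23% = 7,590 zł
  1,500 zł × 35% = 525 zł
  → 23,475 zł

23,475 zł > 10,120 zł, so the general income tax governs.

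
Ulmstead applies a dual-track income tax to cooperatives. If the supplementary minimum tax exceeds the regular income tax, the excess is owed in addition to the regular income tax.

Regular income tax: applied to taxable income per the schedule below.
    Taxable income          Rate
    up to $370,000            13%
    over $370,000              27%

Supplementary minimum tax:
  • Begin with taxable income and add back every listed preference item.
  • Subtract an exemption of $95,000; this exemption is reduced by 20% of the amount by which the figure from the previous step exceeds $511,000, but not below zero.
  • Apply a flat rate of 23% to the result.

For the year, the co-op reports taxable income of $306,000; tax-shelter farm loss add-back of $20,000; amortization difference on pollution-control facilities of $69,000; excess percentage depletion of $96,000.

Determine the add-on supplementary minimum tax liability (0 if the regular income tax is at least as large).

Supplementary minimum tax:
  Adjusted income: $306,000 + $20,000 + $69,000 + $96,000 = $491,000
  Exemption: $491,000 ≤ $511,000, so full $95,000 applies
  Base: $491,000 − $95,000 = $396,000
  $396,000 × 23% = $91,080

Regular income tax:
  $306,000 × 13% = $39,780

Excess of supplementary minimum tax over regular income tax: $91,080 − $39,780 = $51,300.

$51,300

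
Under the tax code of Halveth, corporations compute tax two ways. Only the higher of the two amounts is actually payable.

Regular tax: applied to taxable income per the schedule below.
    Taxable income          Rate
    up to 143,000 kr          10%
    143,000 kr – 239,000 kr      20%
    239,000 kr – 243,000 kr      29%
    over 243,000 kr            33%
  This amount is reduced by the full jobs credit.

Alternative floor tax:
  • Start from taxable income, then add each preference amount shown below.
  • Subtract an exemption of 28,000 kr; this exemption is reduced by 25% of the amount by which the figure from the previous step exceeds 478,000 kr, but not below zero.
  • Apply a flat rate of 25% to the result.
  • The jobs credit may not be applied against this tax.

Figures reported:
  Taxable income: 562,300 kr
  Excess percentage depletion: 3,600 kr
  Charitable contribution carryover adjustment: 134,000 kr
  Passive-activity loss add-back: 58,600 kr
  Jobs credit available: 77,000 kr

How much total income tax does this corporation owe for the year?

189,625 kr

Alternative floor tax:
  Adjusted income: 562,300 kr + 3,600 kr + 134,000 kr + 58,600 kr = 758,500 kr
  Exemption: 25% × (758,500 kr − 478,000 kr) = 70,125 kr ≥ 28,000 kr, so the exemption is fully phased out
  Base: 758,500 kr − 0 kr = 758,500 kr
  758,500 kr × 25% = 189,625 kr

Regular tax:
  143,000 kr × 10% = 14,300 kr
  96,000 kr × 20% = 19,200 kr
  4,000 kr × 29% = 1,160 kr
  319,300 kr × 33% = 105,369 kr
  → 140,029 kr
  Less jobs credit 77,000 kr → 63,029 kr

189,625 kr > 63,029 kr, so the alternative floor tax is the binding amount.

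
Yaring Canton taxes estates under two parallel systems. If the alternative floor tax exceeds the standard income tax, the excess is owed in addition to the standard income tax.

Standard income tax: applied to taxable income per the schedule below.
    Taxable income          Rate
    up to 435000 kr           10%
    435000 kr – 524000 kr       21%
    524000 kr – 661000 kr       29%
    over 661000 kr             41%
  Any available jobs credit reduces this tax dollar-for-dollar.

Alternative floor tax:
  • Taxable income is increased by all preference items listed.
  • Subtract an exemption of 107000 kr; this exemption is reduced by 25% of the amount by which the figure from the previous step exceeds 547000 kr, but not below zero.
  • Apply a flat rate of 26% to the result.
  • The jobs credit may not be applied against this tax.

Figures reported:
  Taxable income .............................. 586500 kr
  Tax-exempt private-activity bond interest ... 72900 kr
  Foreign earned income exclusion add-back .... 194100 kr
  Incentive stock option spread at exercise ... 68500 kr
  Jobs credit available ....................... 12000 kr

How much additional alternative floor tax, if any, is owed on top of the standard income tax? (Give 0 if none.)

Alternative floor tax:
  Adjusted income: 586500 kr + 72900 kr + 194100 kr + 68500 kr = 922000 kr
  Exemption: 107000 kr − 25% × (922000 kr − 547000 kr) = 107000 kr − 93750 kr = 13250 kr
  Base: 922000 kr − 13250 kr = 908750 kr
  908750 kr × 26% = 236275 kr

Standard income tax:
  435000 kr × 10% = 43500 kr
  89000 kr × 21% = 18690 kr
  62500 kr × 29% = 18125 kr
  → 80315 kr
  Less jobs credit 12000 kr → 68315 kr

Excess of alternative floor tax over standard income tax: 236275 kr − 68315 kr = 167960 kr.

167960 kr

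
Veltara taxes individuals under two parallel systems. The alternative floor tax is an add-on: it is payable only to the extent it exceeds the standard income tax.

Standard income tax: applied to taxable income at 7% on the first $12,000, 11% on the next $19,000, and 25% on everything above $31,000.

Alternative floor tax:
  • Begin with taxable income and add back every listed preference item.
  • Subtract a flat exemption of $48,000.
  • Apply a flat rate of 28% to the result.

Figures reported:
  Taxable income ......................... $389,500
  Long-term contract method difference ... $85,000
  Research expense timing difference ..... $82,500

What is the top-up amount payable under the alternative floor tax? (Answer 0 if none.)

$49,965

Standard income tax:
  $12,000 × 7% = $840
  $19,000 × 11% = $2,090
  $358,500 × 25% = $89,625
  → $92,555

Alternative floor tax:
  Adjusted income: $389,500 + $85,000 + $82,500 = $557,000
  Less exemption $48,000 → base $509,000
  $509,000 × 28% = $142,520

Excess of alternative floor tax over standard income tax: $142,520 − $92,555 = $49,965.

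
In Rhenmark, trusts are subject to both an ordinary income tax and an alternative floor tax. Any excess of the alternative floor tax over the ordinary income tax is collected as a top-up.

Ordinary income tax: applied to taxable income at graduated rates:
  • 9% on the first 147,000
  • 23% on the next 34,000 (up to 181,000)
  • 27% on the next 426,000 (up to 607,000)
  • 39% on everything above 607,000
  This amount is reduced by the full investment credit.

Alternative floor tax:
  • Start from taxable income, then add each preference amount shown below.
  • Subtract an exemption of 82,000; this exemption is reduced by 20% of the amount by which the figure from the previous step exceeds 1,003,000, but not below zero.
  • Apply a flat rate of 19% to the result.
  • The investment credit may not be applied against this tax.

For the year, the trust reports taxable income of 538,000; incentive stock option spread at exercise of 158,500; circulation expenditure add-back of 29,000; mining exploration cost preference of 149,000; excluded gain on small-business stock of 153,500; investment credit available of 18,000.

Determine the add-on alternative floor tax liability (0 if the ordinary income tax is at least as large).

81,250

Alternative floor tax:
  Adjusted income: 538,000 + 158,500 + 29,000 + 149,000 + 153,500 = 1,028,000
  Exemption: 82,000 − 20% × (1,028,000 − 1,003,000) = 82,000 − 5,000 = 77,000
  Base: 1,028,000 − 77,000 = 951,000
  951,000 × 19% = 180,690

Ordinary income tax:
  147,000 × 9% = 13,230
  34,000 × 23% = 7,820
  357,000 × 27% = 96,390
  → 117,440
  Less investment credit 18,000 → 99,440

Excess of alternative floor tax over ordinary income tax: 180,690 − 99,440 = 81,250.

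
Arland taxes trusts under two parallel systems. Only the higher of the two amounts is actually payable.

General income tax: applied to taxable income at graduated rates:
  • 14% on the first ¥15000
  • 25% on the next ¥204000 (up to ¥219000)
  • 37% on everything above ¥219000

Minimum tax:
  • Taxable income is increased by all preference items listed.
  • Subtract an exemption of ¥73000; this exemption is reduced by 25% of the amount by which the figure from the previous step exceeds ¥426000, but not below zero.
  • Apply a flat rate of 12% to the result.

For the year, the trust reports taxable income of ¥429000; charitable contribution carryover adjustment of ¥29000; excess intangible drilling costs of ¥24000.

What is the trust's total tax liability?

¥130800

Minimum tax:
  Adjusted income: ¥429000 + ¥29000 + ¥24000 = ¥482000
  Exemption: ¥73000 − 25% × (¥482000 − ¥426000) = ¥73000 − ¥14000 = ¥59000
  Base: ¥482000 − ¥59000 = ¥423000
  ¥423000 × 12% = ¥50760

General income tax:
  ¥15000 × 14% = ¥2100
  ¥204000 × 25% = ¥51000
  ¥210000 × 37% = ¥77700
  → ¥130800

¥130800 > ¥50760, so the general income tax governs.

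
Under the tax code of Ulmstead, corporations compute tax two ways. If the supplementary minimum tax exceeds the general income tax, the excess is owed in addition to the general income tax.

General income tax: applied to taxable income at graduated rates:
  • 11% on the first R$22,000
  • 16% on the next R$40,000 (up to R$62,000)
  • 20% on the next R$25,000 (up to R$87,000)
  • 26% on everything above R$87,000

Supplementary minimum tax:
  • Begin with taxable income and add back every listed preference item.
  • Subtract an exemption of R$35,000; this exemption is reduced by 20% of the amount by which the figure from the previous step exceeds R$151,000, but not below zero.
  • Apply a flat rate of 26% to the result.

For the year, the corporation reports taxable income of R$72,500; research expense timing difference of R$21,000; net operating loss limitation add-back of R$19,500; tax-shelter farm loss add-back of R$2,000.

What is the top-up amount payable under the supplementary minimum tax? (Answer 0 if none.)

R$9,880

Supplementary minimum tax:
  Adjusted income: R$72,500 + R$21,000 + R$19,500 + R$2,000 = R$115,000
  Exemption: R$115,000 ≤ R$151,000, so full R$35,000 applies
  Base: R$115,000 − R$35,000 = R$80,000
  R$80,000 × 26% = R$20,800

General income tax:
  R$22,000 × 11% = R$2,420
  R$40,000 × 16% = R$6,400
  R$10,500 × 20% = R$2,100
  → R$10,920

Excess of supplementary minimum tax over general income tax: R$20,800 − R$10,920 = R$9,880.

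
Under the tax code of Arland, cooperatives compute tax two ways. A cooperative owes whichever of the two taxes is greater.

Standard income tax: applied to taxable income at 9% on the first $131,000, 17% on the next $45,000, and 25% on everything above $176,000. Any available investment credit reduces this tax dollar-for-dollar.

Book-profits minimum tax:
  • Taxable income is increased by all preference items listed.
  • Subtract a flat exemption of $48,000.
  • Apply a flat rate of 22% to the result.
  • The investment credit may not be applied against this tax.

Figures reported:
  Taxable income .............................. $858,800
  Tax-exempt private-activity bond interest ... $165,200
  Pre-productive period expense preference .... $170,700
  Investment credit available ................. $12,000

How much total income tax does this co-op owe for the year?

Book-profits minimum tax:
  Adjusted income: $858,800 + $165,200 + $170,700 = $1,194,700
  Less exemption $48,000 → base $1,146,700
  $1,146,700 × 22% = $252,274

Standard income tax:
  $131,000 × 9% = $11,790
  $45,000 × 17% = $7,650
  $682,800 × 25% = $170,700
  → $190,140
  Less investment credit $12,000 → $178,140

$252,274 > $178,140, so the book-profits minimum tax is the binding amount.

$252,274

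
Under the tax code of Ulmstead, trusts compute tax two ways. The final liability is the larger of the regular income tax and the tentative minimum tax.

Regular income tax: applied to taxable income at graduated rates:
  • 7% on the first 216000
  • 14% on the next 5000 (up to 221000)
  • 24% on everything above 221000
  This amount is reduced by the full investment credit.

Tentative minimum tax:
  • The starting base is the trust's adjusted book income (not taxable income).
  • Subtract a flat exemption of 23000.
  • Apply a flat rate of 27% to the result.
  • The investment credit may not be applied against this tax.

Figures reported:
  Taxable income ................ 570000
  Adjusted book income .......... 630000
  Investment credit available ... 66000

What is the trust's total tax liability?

Regular income tax:
  216000 × 7% = 15120
  5000 × 14% = 700
  349000 × 24% = 83760
  → 99580
  Less investment credit 66000 → 33580

Tentative minimum tax:
  Base (adjusted book income): 630000
  Less exemption 23000 → base 607000
  607000 × 27% = 163890

163890 > 33580, so the tentative minimum tax is the binding amount.

163890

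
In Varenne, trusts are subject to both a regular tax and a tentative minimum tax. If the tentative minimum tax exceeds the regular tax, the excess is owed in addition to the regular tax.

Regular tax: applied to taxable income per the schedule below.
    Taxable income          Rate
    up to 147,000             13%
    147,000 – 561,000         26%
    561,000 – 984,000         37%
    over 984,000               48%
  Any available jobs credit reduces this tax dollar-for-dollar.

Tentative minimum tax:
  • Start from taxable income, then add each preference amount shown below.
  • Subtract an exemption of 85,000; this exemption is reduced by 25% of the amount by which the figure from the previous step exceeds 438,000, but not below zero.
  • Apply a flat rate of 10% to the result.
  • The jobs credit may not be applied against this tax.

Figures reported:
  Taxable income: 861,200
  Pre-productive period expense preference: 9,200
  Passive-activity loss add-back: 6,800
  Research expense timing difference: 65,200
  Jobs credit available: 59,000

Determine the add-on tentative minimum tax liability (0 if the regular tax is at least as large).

Tentative minimum tax:
  Adjusted income: 861,200 + 9,200 + 6,800 + 65,200 = 942,400
  Exemption: 25% × (942,400 − 438,000) = 126,100 ≥ 85,000, so the exemption is fully phased out
  Base: 942,400 − 0 = 942,400
  942,400 × 10% = 94,240

Regular tax:
  147,000 × 13% = 19,110
  414,000 × 26% = 107,640
  300,200 × 37% = 111,074
  → 237,824
  Less jobs credit 59,000 → 178,824

94,240 ≤ 178,824, so no add-on is due.

0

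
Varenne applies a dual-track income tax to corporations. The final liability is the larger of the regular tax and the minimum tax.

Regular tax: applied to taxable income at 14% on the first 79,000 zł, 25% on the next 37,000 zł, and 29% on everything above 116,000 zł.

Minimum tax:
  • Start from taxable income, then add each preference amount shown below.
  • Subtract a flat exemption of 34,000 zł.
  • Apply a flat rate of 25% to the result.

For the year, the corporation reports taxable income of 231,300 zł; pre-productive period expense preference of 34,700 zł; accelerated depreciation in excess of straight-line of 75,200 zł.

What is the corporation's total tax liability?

Minimum tax:
  Adjusted income: 231,300 zł + 34,700 zł + 75,200 zł = 341,200 zł
  Less exemption 34,000 zł → base 307,200 zł
  307,200 zł × 25% = 76,800 zł

Regular tax:
  79,000 zł × 14% = 11,060 zł
  37,000 zł × 25% = 9,250 zł
  115,300 zł × 29% = 33,437 zł
  → 53,747 zł

76,800 zł > 53,747 zł, so the minimum tax is the binding amount.

76,800 zł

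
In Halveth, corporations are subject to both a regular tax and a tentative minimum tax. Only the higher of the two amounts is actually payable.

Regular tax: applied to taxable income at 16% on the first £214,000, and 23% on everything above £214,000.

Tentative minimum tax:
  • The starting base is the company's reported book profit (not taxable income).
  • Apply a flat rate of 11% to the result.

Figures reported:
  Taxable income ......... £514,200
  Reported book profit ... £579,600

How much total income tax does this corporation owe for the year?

£103,286

Tentative minimum tax:
  Base (reported book profit): £579,600
  £579,600 × 11% = £63,756

Regular tax:
  £214,000 × 16% = £34,240
  £300,200 × 23% = £69,046
  → £103,286

£103,286 > £63,756, so the regular tax governs.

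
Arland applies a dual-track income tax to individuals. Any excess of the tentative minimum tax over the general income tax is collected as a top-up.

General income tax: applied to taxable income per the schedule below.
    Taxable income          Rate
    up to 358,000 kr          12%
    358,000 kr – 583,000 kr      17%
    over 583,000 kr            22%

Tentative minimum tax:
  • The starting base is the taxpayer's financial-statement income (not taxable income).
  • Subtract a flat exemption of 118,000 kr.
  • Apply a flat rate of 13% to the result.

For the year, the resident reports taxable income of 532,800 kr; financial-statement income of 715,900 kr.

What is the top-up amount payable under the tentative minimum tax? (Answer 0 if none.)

Tentative minimum tax:
  Base (financial-statement income): 715,900 kr
  Less exemption 118,000 kr → base 597,900 kr
  597,900 kr × 13% = 77,727 kr

General income tax:
  358,000 kr × 12% = 42,960 kr
  174,800 kr × 17% = 29,716 kr
  → 72,676 kr

Excess of tentative minimum tax over general income tax: 77,727 kr − 72,676 kr = 5,051 kr.

5,051 kr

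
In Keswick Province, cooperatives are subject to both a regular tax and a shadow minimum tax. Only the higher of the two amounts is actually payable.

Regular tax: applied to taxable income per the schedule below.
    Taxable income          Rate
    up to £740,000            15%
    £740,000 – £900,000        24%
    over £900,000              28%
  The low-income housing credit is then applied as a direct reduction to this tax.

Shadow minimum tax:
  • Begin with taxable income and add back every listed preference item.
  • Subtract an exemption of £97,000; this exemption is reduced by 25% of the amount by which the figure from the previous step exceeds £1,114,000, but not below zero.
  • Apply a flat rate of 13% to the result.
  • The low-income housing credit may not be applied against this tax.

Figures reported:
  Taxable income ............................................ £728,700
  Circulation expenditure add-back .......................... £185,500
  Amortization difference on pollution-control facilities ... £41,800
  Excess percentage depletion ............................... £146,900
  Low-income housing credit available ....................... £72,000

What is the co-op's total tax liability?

Shadow minimum tax:
  Adjusted income: £728,700 + £185,500 + £41,800 + £146,900 = £1,102,900
  Exemption: £1,102,900 ≤ £1,114,000, so full £97,000 applies
  Base: £1,102,900 − £97,000 = £1,005,900
  £1,005,900 × 13% = £130,767

Regular tax:
  £728,700 × 15% = £109,305
  Less low-income housing credit £72,000 → £37,305

£130,767 > £37,305, so the shadow minimum tax is the binding amount.

£130,767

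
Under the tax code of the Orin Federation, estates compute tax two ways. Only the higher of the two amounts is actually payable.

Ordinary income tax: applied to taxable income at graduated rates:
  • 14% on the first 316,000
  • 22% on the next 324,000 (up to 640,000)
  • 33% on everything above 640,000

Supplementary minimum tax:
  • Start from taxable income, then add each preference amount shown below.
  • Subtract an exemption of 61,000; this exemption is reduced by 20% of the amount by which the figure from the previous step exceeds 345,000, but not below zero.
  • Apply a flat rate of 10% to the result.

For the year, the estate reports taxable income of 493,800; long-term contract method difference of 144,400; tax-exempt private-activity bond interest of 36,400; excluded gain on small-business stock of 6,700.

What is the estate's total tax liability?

83,356

Supplementary minimum tax:
  Adjusted income: 493,800 + 144,400 + 36,400 + 6,700 = 681,300
  Exemption: 20% × (681,300 − 345,000) = 67,260 ≥ 61,000, so the exemption is fully phased out
  Base: 681,300 − 0 = 681,300
  681,300 × 10% = 68,130

Ordinary income tax:
  316,000 × 14% = 44,240
  177,800 × 22% = 39,116
  → 83,356

83,356 > 68,130, so the ordinary income tax governs.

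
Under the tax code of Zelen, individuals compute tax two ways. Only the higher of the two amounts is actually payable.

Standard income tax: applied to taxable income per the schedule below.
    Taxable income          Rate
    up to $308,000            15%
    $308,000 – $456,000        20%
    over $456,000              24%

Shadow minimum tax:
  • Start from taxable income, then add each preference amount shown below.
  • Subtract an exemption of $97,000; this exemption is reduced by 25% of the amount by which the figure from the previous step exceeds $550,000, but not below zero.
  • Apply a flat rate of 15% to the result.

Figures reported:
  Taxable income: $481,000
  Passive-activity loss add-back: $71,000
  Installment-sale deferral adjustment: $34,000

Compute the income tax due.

$81,800

Standard income tax:
  $308,000 × 15% = $46,200
  $148,000 × 20% = $29,600
  $25,000 × 24% = $6,000
  → $81,800

Shadow minimum tax:
  Adjusted income: $481,000 + $71,000 + $34,000 = $586,000
  Exemption: $97,000 − 25% × ($586,000 − $550,000) = $97,000 − $9,000 = $88,000
  Base: $586,000 − $88,000 = $498,000
  $498,000 × 15% = $74,700

$81,800 > $74,700, so the standard income tax governs.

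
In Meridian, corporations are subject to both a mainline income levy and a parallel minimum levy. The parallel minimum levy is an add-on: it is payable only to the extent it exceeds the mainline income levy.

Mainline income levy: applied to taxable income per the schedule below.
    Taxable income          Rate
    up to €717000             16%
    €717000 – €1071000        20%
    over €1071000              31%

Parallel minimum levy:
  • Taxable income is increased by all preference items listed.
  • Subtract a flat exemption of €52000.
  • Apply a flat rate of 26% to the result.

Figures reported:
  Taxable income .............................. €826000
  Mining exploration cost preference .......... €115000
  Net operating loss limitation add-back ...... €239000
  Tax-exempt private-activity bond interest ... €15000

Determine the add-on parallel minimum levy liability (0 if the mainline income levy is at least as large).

€160660

Parallel minimum levy:
  Adjusted income: €826000 + €115000 + €239000 + €15000 = €1195000
  Less exemption €52000 → base €1143000
  €1143000 × 26% = €297180

Mainline income levy:
  €717000 × 16% = €114720
  €109000 × 20% = €21800
  → €136520

Excess of parallel minimum levy over mainline income levy: €297180 − €136520 = €160660.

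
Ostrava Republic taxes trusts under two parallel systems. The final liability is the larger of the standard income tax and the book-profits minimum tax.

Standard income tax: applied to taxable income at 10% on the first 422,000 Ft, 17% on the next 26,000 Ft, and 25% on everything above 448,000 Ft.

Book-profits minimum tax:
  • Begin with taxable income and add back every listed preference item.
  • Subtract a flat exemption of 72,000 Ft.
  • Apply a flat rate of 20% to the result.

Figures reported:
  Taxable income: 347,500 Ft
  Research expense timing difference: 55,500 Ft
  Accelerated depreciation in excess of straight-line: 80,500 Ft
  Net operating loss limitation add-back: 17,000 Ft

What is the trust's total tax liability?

Standard income tax:
  347,500 Ft × 10% = 34,750 Ft

Book-profits minimum tax:
  Adjusted income: 347,500 Ft + 55,500 Ft + 80,500 Ft + 17,000 Ft = 500,500 Ft
  Less exemption 72,000 Ft → base 428,500 Ft
  428,500 Ft × 20% = 85,700 Ft

85,700 Ft > 34,750 Ft, so the book-profits minimum tax is the binding amount.

85,700 Ft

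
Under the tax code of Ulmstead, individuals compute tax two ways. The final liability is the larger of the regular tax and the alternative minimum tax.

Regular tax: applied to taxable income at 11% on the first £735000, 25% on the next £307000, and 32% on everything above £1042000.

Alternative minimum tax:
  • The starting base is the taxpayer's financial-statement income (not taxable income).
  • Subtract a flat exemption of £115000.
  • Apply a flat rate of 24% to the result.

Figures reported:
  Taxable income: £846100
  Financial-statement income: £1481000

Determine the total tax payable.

£327840

Alternative minimum tax:
  Base (financial-statement income): £1481000
  Less exemption £115000 → base £1366000
  £1366000 × 24% = £327840

Regular tax:
  £735000 × 11% = £80850
  £111100 × 25% = £27775
  → £108625

£327840 > £108625, so the alternative minimum tax is the binding amount.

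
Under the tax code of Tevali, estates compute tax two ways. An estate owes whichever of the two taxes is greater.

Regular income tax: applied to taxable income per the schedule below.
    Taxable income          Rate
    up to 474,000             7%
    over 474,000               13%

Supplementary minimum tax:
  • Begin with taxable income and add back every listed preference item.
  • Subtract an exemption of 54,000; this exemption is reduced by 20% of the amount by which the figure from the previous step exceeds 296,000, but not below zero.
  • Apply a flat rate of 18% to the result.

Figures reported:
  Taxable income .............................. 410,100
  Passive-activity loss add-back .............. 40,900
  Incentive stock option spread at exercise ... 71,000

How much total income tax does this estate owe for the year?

92,376

Supplementary minimum tax:
  Adjusted income: 410,100 + 40,900 + 71,000 = 522,000
  Exemption: 54,000 − 20% × (522,000 − 296,000) = 54,000 − 45,200 = 8,800
  Base: 522,000 − 8,800 = 513,200
  513,200 × 18% = 92,376

Regular income tax:
  410,100 × 7% = 28,707

92,376 > 28,707, so the supplementary minimum tax is the binding amount.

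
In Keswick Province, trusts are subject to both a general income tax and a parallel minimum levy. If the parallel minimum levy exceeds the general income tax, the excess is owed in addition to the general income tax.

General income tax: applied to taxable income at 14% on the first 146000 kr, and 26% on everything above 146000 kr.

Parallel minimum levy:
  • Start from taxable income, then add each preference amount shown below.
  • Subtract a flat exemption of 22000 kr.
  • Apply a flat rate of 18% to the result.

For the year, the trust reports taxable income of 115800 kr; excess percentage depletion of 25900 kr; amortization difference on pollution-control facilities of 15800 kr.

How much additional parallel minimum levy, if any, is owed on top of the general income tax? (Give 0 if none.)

Parallel minimum levy:
  Adjusted income: 115800 kr + 25900 kr + 15800 kr = 157500 kr
  Less exemption 22000 kr → base 135500 kr
  135500 kr × 18% = 24390 kr

General income tax:
  115800 kr × 14% = 16212 kr

Excess of parallel minimum levy over general income tax: 24390 kr − 16212 kr = 8178 kr.

8178 kr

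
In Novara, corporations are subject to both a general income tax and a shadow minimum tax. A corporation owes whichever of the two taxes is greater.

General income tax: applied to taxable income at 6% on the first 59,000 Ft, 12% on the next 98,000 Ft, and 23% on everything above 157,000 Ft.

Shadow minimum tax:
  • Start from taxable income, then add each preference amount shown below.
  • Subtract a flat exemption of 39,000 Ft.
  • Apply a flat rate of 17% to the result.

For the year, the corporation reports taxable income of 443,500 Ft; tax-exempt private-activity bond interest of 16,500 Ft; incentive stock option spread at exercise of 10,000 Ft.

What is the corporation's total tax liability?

Shadow minimum tax:
  Adjusted income: 443,500 Ft + 16,500 Ft + 10,000 Ft = 470,000 Ft
  Less exemption 39,000 Ft → base 431,000 Ft
  431,000 Ft × 17% = 73,270 Ft

General income tax:
  59,000 Ft × 6% = 3,540 Ft
  98,000 Ft × 12% = 11,760 Ft
  286,500 Ft × 23% = 65,895 Ft
  → 81,195 Ft

81,195 Ft > 73,270 Ft, so the general income tax governs.

81,195 Ft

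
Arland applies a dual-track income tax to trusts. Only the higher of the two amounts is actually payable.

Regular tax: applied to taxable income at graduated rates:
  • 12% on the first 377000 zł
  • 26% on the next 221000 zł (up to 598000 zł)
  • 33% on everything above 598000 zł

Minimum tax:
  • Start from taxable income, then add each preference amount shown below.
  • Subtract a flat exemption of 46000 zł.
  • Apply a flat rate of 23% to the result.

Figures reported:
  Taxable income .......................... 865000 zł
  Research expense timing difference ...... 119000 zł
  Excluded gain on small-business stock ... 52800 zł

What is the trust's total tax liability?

Regular tax:
  377000 zł × 12% = 45240 zł
  221000 zł × 26% = 57460 zł
  267000 zł × 33% = 88110 zł
  → 190810 zł

Minimum tax:
  Adjusted income: 865000 zł + 119000 zł + 52800 zł = 1036800 zł
  Less exemption 46000 zł → base 990800 zł
  990800 zł × 23% = 227884 zł

227884 zł > 190810 zł, so the minimum tax is the binding amount.

227884 zł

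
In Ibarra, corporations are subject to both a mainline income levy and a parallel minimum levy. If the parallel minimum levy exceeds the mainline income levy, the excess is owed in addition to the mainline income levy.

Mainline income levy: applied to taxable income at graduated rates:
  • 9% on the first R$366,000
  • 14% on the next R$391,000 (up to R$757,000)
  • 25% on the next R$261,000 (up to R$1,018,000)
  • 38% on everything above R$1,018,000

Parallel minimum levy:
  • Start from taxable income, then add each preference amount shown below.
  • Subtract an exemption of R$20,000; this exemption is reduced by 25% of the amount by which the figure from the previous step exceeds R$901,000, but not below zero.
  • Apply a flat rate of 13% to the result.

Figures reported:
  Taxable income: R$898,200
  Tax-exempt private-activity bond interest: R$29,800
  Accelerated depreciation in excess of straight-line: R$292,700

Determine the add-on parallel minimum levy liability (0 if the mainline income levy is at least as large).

Mainline income levy:
  R$366,000 × 9% = R$32,940
  R$391,000 × 14% = R$54,740
  R$141,200 × 25% = R$35,300
  → R$122,980

Parallel minimum levy:
  Adjusted income: R$898,200 + R$29,800 + R$292,700 = R$1,220,700
  Exemption: 25% × (R$1,220,700 − R$901,000) = R$79,925 ≥ R$20,000, so the exemption is fully phased out
  Base: R$1,220,700 − R$0 = R$1,220,700
  R$1,220,700 × 13% = R$158,691

Excess of parallel minimum levy over mainline income levy: R$158,691 − R$122,980 = R$35,711.

R$35,711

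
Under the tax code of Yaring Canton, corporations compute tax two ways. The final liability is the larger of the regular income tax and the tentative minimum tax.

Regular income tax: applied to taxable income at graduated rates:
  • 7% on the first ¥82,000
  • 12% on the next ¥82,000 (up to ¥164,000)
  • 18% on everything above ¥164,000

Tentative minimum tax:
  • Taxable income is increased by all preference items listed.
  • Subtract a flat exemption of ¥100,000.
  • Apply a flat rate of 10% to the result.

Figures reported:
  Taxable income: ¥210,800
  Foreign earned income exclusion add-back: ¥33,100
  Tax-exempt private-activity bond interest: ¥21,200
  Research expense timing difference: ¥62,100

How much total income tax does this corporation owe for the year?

¥24,004

Regular income tax:
  ¥82,000 × 7% = ¥5,740
  ¥82,000 × 12% = ¥9,840
  ¥46,800 × 18% = ¥8,424
  → ¥24,004

Tentative minimum tax:
  Adjusted income: ¥210,800 + ¥33,100 + ¥21,200 + ¥62,100 = ¥327,200
  Less exemption ¥100,000 → base ¥227,200
  ¥227,200 × 10% = ¥22,720

¥24,004 > ¥22,720, so the regular income tax governs.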